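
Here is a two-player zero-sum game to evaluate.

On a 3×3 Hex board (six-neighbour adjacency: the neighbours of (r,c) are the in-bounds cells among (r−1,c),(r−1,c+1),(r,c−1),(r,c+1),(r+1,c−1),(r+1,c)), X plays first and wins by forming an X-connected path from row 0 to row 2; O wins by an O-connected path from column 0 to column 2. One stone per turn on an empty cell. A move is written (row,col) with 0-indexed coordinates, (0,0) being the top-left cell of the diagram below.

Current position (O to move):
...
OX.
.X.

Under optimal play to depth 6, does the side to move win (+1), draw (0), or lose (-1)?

p1 O@[.../OX./.X.]: (0,0)[O../OX./.X.]-1* (0,1)[.O./OX./.X.]-1 (0,2)[..O/OX./.X.]-1 (1,2)[.../OXO/.X.]-1 (2,0)[.../OX./OX.]-1 (2,2)[.../OX./.XO]-1
p2 X@[O../OX./.X.]: (0,1)[OX./OX./.X.]+1* (0,2)[O.X/OX./.X.]+1 (1,2)[O../OXX/.X.]+1 (2,0)[O../OX./XX.]+1 (2,2)[O../OX./.XX]+1
p3 O@[OX./OX./.X.] terminal -1; root [.../OX./.X.] d6

value(.../OX./.X., O) = -1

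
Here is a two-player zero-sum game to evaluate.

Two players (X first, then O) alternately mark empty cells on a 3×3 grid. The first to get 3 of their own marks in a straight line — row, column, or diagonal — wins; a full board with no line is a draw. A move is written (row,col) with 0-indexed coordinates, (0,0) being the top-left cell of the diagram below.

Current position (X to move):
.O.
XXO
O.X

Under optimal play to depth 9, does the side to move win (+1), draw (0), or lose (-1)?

value(.O./XXO/O.X, X) = +1

[.O./XXO/O.X] X move#1: (0,0):+1/XO./XXO/O.X*, (0,2):+0/.OX/XXO/O.X, (2,1):+0/.O./XXO/OXX
[XO./XXO/O.X] end (terminal -1, O#2); searched .O./XXO/O.X to 9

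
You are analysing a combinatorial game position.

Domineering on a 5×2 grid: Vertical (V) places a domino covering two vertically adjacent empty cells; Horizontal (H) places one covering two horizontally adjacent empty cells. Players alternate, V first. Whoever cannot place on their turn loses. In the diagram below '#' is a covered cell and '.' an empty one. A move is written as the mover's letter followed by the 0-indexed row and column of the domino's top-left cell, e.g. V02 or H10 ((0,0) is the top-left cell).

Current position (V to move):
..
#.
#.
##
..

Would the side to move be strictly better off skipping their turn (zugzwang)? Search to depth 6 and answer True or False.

zugzwang(../#./#./##/.., V) = False

[../#./#./##/..] V move#1: V01:-1/.#/##/#./##/..*, V11:-1/../##/##/##/..
[.#/##/#./##/..] H move#2: H40:+1/.#/##/#./##/##*
[.#/##/#./##/##] end (terminal -1, V#3); searched ../#./#./##/.. to 6
pass branch (H moves first from the same position):
  | [../#./#./##/..] H move#1: H00:+1/##/#./#./##/..*, H40:-1/../#./#./##/##
  | [##/#./#./##/..] V move#2: V11:-1/##/##/##/##/..*
  | [##/##/##/##/..] H move#3: H40:+1/##/##/##/##/##*
  | [##/##/##/##/##] end (terminal -1, V#4); searched ../#./#./##/.. to 6
V moving scores -1; V passing scores -1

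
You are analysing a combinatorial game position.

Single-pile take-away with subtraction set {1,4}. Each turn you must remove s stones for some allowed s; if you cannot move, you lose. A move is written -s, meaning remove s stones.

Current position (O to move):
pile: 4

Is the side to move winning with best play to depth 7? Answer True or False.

p1 O@[4]: -1[3]-1 -4[0]+1*
p2 X@[0] terminal -1; root [4] d7

O winning at [4]: True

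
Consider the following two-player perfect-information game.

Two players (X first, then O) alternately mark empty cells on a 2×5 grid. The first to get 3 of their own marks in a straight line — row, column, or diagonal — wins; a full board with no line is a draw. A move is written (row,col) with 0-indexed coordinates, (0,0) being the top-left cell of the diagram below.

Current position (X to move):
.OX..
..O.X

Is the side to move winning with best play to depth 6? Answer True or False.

X winning at [.OX../..O.X]: False

[.OX../..O.X] X move#1: (0,0):-1/XOX../..O.X, (0,3):+0/.OXX./..O.X*, (0,4):+0/.OX.X/..O.X, (1,0):+0/.OX../X.O.X, (1,1):+0/.OX../.XO.X, (1,3):+0/.OX../..OXX
[.OXX./..O.X] O move#2: (0,0):-1/OOXX./..O.X, (0,4):+0/.OXXO/..O.X*, (1,0):-1/.OXX./O.O.X, (1,1):-1/.OXX./.OO.X, (1,3):-1/.OXX./..OOX
[.OXXO/..O.X] X move#3: (0,0):-1/XOXXO/..O.X, (1,0):+0/.OXXO/X.O.X*, (1,1):+0/.OXXO/.XO.X, (1,3):+0/.OXXO/..OXX
[.OXXO/X.O.X] O move#4: (0,0):+0/OOXXO/X.O.X*, (1,1):+0/.OXXO/XOO.X, (1,3):+0/.OXXO/X.OOX
[OOXXO/X.O.X] X move#5: (1,1):+0/OOXXO/XXO.X*, (1,3):+0/OOXXO/X.OXX
[OOXXO/XXO.X] O move#6: (1,3):+0/OOXXO/XXOOX*
[OOXXO/XXOOX] end (terminal +0, X#7); searched .OX../..O.X to 6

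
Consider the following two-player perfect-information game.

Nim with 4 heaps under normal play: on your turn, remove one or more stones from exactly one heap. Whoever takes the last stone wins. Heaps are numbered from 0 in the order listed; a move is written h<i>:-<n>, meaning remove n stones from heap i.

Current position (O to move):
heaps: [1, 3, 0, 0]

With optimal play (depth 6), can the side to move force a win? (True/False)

ply 1, O at (1,3,0,0) | h0:-1=-1→(0,3,0,0); h1:-1=-1→(1,2,0,0); h1:-2=+1→(1,1,0,0)*; h1:-3=-1→(1,0,0,0)
ply 2, X at (1,1,0,0) | h0:-1=-1→(0,1,0,0)*; h1:-1=-1→(1,0,0,0)
ply 3, O at (0,1,0,0) | h1:-1=+1→(0,0,0,0)*
ply 4: (0,0,0,0) is terminal -1 (X); from (1,3,0,0) depth 6

O winning at [(1,3,0,0)]: True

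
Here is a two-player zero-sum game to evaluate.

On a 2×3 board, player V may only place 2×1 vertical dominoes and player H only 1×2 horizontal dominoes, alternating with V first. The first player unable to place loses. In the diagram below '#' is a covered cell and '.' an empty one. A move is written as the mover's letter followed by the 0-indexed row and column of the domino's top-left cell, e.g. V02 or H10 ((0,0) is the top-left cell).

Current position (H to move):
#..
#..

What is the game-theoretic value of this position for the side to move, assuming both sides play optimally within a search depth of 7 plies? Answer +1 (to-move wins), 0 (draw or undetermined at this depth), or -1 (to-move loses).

value(#../#.., H) = +1

ply 1, H at #../#.. | H01=+1→###/#..*; H11=+1→#../###
ply 2: ###/#.. is terminal -1 (V); from #../#.. depth 7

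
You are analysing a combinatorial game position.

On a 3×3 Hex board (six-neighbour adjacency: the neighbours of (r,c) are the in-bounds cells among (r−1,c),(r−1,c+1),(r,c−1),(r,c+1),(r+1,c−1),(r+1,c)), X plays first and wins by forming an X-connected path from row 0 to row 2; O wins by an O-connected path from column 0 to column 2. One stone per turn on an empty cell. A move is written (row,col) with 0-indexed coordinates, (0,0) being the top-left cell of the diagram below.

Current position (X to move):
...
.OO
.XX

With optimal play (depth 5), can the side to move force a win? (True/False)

X winning at [.../.OO/.XX]: False

p1 X@[.../.OO/.XX]: (0,0)[X../.OO/.XX]-1* (0,1)[.X./.OO/.XX]-1 (0,2)[..X/.OO/.XX]-1 (1,0)[.../XOO/.XX]-1 (2,0)[.../.OO/XXX]-1
p2 O@[X../.OO/.XX]: (0,1)[XO./.OO/.XX]+1* (0,2)[X.O/.OO/.XX]+1 (1,0)[X../OOO/.XX]+1 (2,0)[X../.OO/OXX]+1
p3 X@[XO./.OO/.XX]: (0,2)[XOX/.OO/.XX]-1* (1,0)[XO./XOO/.XX]-1 (2,0)[XO./.OO/XXX]-1
p4 O@[XOX/.OO/.XX]: (1,0)[XOX/OOO/.XX]+1* (2,0)[XOX/.OO/OXX]+1
p5 X@[XOX/OOO/.XX] terminal -1; root [.../.OO/.XX] d5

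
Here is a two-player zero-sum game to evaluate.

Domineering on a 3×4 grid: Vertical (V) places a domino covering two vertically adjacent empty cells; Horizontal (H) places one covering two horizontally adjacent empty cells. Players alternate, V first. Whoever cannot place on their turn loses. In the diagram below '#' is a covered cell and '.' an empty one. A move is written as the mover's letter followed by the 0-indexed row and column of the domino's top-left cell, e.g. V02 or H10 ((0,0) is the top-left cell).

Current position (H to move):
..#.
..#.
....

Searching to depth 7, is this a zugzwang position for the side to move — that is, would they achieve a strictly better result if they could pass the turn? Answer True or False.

p1 H@[..#./..#./....]: H00[###./..#./....]-1 H10[..#./###./....]+1* H20[..#./..#./##..]-1 H21[..#./..#./.##.]-1 H22[..#./..#./..##]-1
p2 V@[..#./###./....]: V03[..##/####/....]-1* V13[..#./####/...#]-1
p3 H@[..##/####/....]: H00[####/####/....]+1* H20[..##/####/##..]+1 H21[..##/####/.##.]+1 H22[..##/####/..##]+1
p4 V@[####/####/....] terminal -1; root [..#./..#./....] d7
pass branch (V moves first from the same position):
  | p1 V@[..#./..#./....]: V00[#.#./#.#./....]+1* V01[.##./.##./....]+1 V03[..##/..##/....]-1 V10[..#./#.#./#...]+1 V11[..#./.##./.#..]+1 V13[..#./..##/...#]-1
  | p2 H@[#.#./#.#./....]: H20[#.#./#.#./##..]-1* H21[#.#./#.#./.##.]-1 H22[#.#./#.#./..##]-1
  | p3 V@[#.#./#.#./##..]: V01[###./###./##..]+1* V03[#.##/#.##/##..]+1 V13[#.#./#.##/##.#]+1
  | p4 H@[###./###./##..]: H22[###./###./####]-1*
  | p5 V@[###./###./####]: V03[####/####/####]+1*
  | p6 H@[####/####/####] terminal -1; root [..#./..#./....] d7
H moving scores +1; H passing scores -1

zugzwang(..#./..#./...., H) = False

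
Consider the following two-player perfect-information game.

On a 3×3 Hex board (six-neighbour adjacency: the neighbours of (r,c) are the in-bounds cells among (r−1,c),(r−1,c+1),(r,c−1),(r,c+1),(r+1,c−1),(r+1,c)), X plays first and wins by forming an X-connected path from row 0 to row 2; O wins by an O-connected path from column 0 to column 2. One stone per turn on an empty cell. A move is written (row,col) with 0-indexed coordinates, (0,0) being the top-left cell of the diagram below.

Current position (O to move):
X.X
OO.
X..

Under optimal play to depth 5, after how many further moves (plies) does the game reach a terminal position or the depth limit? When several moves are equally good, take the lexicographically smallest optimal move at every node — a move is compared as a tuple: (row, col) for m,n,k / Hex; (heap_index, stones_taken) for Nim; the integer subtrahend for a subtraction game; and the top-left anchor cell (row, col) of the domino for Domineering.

PV length from [X.X/OO./X..]: 1 ply

p1 O@[X.X/OO./X..]: (0,1)[XOX/OO./X..]-1 (1,2)[X.X/OOO/X..]+1* (2,1)[X.X/OO./XO.]+1 (2,2)[X.X/OO./X.O]+1
p2 X@[X.X/OOO/X..] terminal -1; root [X.X/OO./X..] d5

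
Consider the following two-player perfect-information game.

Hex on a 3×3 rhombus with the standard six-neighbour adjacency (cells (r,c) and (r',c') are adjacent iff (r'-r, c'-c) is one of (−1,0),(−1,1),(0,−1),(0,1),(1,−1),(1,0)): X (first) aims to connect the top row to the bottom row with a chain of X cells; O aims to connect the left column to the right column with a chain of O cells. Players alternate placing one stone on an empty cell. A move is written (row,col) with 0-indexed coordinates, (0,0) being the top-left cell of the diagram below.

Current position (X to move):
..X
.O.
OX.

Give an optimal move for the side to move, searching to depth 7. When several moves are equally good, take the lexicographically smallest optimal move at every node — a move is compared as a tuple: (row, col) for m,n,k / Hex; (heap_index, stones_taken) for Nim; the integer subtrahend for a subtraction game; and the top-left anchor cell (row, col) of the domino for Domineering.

X's best at [..X/.O./OX.]: (1,2)

[..X/.O./OX.] X move#1: (0,0):-1/X.X/.O./OX., (0,1):-1/.XX/.O./OX., (1,0):-1/..X/XO./OX., (1,2):+1/..X/.OX/OX.*, (2,2):-1/..X/.O./OXX
[..X/.OX/OX.] end (terminal -1, O#2); searched ..X/.O./OX. to 7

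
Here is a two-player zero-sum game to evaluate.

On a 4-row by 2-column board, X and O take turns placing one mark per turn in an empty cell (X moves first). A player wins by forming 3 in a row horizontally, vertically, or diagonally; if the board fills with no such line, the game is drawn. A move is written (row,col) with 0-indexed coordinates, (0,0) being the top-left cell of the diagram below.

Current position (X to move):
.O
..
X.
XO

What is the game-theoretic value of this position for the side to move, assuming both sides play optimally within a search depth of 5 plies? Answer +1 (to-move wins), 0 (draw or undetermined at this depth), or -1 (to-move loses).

p1 X@[.O/../X./XO]: (0,0)[XO/../X./XO]+0 (1,0)[.O/X./X./XO]+1* (1,1)[.O/.X/X./XO]+0 (2,1)[.O/../XX/XO]+0
p2 O@[.O/X./X./XO] terminal -1; root [.O/../X./XO] d5

value(.O/../X./XO, X) = +1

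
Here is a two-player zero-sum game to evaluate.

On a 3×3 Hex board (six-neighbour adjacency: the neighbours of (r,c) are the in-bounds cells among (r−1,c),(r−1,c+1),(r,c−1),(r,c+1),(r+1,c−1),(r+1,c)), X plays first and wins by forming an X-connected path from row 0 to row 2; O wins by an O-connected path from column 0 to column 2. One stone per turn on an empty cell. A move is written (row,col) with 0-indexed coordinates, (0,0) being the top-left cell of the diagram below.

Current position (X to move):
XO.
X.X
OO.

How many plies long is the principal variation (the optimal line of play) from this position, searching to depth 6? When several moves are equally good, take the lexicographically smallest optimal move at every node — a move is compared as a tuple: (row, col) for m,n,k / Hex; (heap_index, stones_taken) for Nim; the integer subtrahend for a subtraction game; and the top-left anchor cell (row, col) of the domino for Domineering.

PV length from [XO./X.X/OO.]: 3 plies

p1 X@[XO./X.X/OO.]: (0,2)[XOX/X.X/OO.]-1 (1,1)[XO./XXX/OO.]-1 (2,2)[XO./X.X/OOX]+1*
p2 O@[XO./X.X/OOX]: (0,2)[XOO/X.X/OOX]-1* (1,1)[XO./XOX/OOX]-1
p3 X@[XOO/X.X/OOX]: (1,1)[XOO/XXX/OOX]+1*
p4 O@[XOO/XXX/OOX] terminal -1; root [XO./X.X/OO.] d6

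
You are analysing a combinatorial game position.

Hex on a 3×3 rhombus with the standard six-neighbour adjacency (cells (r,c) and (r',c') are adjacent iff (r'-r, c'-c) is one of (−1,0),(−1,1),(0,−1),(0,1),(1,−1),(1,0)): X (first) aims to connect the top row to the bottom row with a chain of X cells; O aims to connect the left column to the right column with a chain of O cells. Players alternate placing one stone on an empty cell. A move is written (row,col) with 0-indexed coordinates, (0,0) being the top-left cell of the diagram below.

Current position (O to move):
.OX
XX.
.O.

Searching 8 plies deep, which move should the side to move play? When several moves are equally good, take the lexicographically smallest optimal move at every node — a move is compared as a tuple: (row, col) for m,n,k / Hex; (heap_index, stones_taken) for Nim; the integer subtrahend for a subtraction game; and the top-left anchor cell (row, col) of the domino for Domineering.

p1 O@[.OX/XX./.O.]: (0,0)[OOX/XX./.O.]-1 (1,2)[.OX/XXO/.O.]-1 (2,0)[.OX/XX./OO.]+1* (2,2)[.OX/XX./.OO]-1
p2 X@[.OX/XX./OO.]: (0,0)[XOX/XX./OO.]-1* (1,2)[.OX/XXX/OO.]-1 (2,2)[.OX/XX./OOX]-1
p3 O@[XOX/XX./OO.]: (1,2)[XOX/XXO/OO.]+1* (2,2)[XOX/XX./OOO]+1
p4 X@[XOX/XXO/OO.] terminal -1; root [.OX/XX./.O.] d8

O's best at [.OX/XX./.O.]: (2,0)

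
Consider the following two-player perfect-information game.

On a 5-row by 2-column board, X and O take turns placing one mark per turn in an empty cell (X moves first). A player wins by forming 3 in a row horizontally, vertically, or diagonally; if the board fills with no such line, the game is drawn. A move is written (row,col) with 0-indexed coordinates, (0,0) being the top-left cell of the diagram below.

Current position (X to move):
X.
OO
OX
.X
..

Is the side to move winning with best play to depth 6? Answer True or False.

X winning at [X./OO/OX/.X/..]: True

[X./OO/OX/.X/..] X move#1: (0,1):-1/XX/OO/OX/.X/.., (3,0):+0/X./OO/OX/XX/.., (4,0):-1/X./OO/OX/.X/X., (4,1):+1/X./OO/OX/.X/.X*
[X./OO/OX/.X/.X] end (terminal -1, O#2); searched X./OO/OX/.X/.. to 6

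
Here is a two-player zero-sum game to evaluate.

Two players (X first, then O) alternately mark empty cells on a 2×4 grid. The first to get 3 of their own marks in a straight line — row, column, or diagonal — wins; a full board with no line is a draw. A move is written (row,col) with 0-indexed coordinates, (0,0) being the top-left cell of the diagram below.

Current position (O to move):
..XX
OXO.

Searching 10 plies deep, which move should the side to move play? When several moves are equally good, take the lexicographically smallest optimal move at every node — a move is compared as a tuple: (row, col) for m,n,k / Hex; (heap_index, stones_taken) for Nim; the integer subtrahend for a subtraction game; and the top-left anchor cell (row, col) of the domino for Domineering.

ply 1, O at ..XX/OXO. | (0,0)=-1→O.XX/OXO.; (0,1)=+0→.OXX/OXO.*; (1,3)=-1→..XX/OXOO
ply 2, X at .OXX/OXO. | (0,0)=+0→XOXX/OXO.*; (1,3)=+0→.OXX/OXOX
ply 3, O at XOXX/OXO. | (1,3)=+0→XOXX/OXOO*
ply 4: XOXX/OXOO is terminal +0 (X); from ..XX/OXO. depth 10

O's best at [..XX/OXO.]: (0,1)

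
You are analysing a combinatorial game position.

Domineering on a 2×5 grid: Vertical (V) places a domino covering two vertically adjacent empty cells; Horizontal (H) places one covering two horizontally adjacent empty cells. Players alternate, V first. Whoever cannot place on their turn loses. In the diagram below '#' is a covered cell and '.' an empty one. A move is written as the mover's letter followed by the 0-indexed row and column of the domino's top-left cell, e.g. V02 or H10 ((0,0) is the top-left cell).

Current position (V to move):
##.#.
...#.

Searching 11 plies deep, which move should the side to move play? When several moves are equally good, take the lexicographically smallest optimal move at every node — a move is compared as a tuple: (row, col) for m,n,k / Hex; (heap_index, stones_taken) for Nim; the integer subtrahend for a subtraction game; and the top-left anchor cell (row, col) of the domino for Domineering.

ply 1, V at ##.#./...#. | V02=+1→####./..##.*; V04=-1→##.##/...##
ply 2, H at ####./..##. | H10=-1→####./####.*
ply 3, V at ####./####. | V04=+1→#####/#####*
ply 4: #####/##### is terminal -1 (H); from ##.#./...#. depth 11

V's best at [##.#./...#.]: V02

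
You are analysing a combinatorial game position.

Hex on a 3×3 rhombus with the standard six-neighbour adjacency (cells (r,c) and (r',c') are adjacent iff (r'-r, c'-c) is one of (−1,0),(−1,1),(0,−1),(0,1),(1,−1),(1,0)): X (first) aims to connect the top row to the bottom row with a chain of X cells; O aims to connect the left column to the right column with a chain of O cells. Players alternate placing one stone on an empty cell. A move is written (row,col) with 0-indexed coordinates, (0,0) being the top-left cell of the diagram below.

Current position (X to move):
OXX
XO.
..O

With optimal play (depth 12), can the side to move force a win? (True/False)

X winning at [OXX/XO./..O]: True

[OXX/XO./..O] X move#1: (1,2):+1/OXX/XOX/..O*, (2,0):+1/OXX/XO./X.O, (2,1):+1/OXX/XO./.XO
[OXX/XOX/..O] O move#2: (2,0):-1/OXX/XOX/O.O*, (2,1):-1/OXX/XOX/.OO
[OXX/XOX/O.O] X move#3: (2,1):+1/OXX/XOX/OXO*
[OXX/XOX/OXO] end (terminal -1, O#4); searched OXX/XO./..O to 12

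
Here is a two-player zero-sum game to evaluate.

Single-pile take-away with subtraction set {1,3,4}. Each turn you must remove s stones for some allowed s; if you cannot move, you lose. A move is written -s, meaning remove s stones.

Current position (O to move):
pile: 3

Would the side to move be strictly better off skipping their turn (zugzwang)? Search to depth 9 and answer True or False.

zugzwang(3, O) = False

[3] O move#1: -1:+1/2*, -3:+1/0
[2] X move#2: -1:-1/1*
[1] O move#3: -1:+1/0*
[0] end (terminal -1, X#4); searched 3 to 9
pass branch (X moves first from the same position):
  | [3] X move#1: -1:+1/2*, -3:+1/0
  | [2] O move#2: -1:-1/1*
  | [1] X move#3: -1:+1/0*
  | [0] end (terminal -1, O#4); searched 3 to 9
O moving scores +1; O passing scores -1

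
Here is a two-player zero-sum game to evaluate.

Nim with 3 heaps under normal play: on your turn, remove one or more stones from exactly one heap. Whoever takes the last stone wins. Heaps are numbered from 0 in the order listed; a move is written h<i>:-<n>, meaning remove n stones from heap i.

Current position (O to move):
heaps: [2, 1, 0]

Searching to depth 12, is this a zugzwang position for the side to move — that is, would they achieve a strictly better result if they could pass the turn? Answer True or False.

ply 1, O at (2,1,0) | h0:-1=+1→(1,1,0)*; h0:-2=-1→(0,1,0); h1:-1=-1→(2,0,0)
ply 2, X at (1,1,0) | h0:-1=-1→(0,1,0)*; h1:-1=-1→(1,0,0)
ply 3, O at (0,1,0) | h1:-1=+1→(0,0,0)*
ply 4: (0,0,0) is terminal -1 (X); from (2,1,0) depth 12
suppose O passes — search the same position with X to move:
pass> ply 1, X at (2,1,0) | h0:-1=+1→(1,1,0)*; h0:-2=-1→(0,1,0); h1:-1=-1→(2,0,0)
pass> ply 2, O at (1,1,0) | h0:-1=-1→(0,1,0)*; h1:-1=-1→(1,0,0)
pass> ply 3, X at (0,1,0) | h1:-1=+1→(0,0,0)*
pass> ply 4: (0,0,0) is terminal -1 (O); from (2,1,0) depth 12
for O: play +1, pass -1

zugzwang((2,1,0), O) = False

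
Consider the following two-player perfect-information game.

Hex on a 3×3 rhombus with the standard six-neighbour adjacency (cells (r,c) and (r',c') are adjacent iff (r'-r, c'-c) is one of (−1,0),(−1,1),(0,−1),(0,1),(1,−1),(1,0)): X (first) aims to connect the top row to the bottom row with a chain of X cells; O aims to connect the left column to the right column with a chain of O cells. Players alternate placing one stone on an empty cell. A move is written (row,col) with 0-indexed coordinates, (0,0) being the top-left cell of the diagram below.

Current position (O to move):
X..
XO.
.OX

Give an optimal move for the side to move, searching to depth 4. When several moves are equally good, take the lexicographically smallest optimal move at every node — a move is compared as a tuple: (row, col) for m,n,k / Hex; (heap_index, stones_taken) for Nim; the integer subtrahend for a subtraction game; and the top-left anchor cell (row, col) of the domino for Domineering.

O's best at [X../XO./.OX]: (2,0)

[X../XO./.OX] O move#1: (0,1):-1/XO./XO./.OX, (0,2):-1/X.O/XO./.OX, (1,2):-1/X../XOO/.OX, (2,0):+1/X../XO./OOX*
[X../XO./OOX] X move#2: (0,1):-1/XX./XO./OOX*, (0,2):-1/X.X/XO./OOX, (1,2):-1/X../XOX/OOX
[XX./XO./OOX] O move#3: (0,2):+1/XXO/XO./OOX*, (1,2):+1/XX./XOO/OOX
[XXO/XO./OOX] end (terminal -1, X#4); searched X../XO./.OX to 4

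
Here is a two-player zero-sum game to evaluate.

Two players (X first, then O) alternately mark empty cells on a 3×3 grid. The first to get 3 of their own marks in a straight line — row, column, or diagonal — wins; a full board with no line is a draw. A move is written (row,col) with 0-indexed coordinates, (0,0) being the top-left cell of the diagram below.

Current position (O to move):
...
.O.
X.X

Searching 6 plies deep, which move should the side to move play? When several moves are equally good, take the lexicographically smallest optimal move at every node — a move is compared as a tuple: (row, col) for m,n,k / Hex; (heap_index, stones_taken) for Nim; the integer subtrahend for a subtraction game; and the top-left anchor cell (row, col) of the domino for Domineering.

O's best at [.../.O./X.X]: (2,1)

ply 1, O at .../.O./X.X | (0,0)=-1→O../.O./X.X; (0,1)=-1→.O./.O./X.X; (0,2)=-1→..O/.O./X.X; (1,0)=-1→.../OO./X.X; (1,2)=-1→.../.OO/X.X; (2,1)=+0→.../.O./XOX*
ply 2, X at .../.O./XOX | (0,0)=-1→X../.O./XOX; (0,1)=+0→.X./.O./XOX*; (0,2)=-1→..X/.O./XOX; (1,0)=-1→.../XO./XOX; (1,2)=-1→.../.OX/XOX
ply 3, O at .X./.O./XOX | (0,0)=+0→OX./.O./XOX*; (0,2)=+0→.XO/.O./XOX; (1,0)=+0→.X./OO./XOX; (1,2)=+0→.X./.OO/XOX
ply 4, X at OX./.O./XOX | (0,2)=+0→OXX/.O./XOX*; (1,0)=+0→OX./XO./XOX; (1,2)=+0→OX./.OX/XOX
ply 5, O at OXX/.O./XOX | (1,0)=-1→OXX/OO./XOX; (1,2)=+0→OXX/.OO/XOX*
ply 6, X at OXX/.OO/XOX | (1,0)=+0→OXX/XOO/XOX*
ply 7: OXX/XOO/XOX is terminal +0 (O); from .../.O./X.X depth 6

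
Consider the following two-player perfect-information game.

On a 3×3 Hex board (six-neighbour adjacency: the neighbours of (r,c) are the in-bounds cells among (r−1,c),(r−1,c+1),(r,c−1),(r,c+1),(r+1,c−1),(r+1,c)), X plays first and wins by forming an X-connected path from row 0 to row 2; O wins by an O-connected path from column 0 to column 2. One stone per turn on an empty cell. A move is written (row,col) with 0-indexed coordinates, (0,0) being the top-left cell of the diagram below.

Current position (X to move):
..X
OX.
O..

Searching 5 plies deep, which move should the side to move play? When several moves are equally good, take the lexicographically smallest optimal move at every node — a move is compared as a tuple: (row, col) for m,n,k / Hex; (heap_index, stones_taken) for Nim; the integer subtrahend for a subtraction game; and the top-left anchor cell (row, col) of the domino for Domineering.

X's best at [..X/OX./O..]: (1,2)

ply 1, X at ..X/OX./O.. | (0,0)=-1→X.X/OX./O..; (0,1)=-1→.XX/OX./O..; (1,2)=+1→..X/OXX/O..*; (2,1)=+1→..X/OX./OX.; (2,2)=+1→..X/OX./O.X
ply 2, O at ..X/OXX/O.. | (0,0)=-1→O.X/OXX/O..*; (0,1)=-1→.OX/OXX/O..; (2,1)=-1→..X/OXX/OO.; (2,2)=-1→..X/OXX/O.O
ply 3, X at O.X/OXX/O.. | (0,1)=+1→OXX/OXX/O..*; (2,1)=+1→O.X/OXX/OX.; (2,2)=+1→O.X/OXX/O.X
ply 4, O at OXX/OXX/O.. | (2,1)=-1→OXX/OXX/OO.*; (2,2)=-1→OXX/OXX/O.O
ply 5, X at OXX/OXX/OO. | (2,2)=+1→OXX/OXX/OOX*
ply 6: OXX/OXX/OOX is terminal -1 (O); from ..X/OX./O.. depth 5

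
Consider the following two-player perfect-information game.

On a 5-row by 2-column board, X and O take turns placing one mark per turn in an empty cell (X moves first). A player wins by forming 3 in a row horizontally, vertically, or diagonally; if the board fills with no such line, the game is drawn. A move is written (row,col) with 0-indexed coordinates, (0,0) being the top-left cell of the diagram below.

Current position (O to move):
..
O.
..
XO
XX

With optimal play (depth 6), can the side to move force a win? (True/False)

O winning at [../O./../XO/XX]: False

[../O./../XO/XX] O move#1: (0,0):-1/O./O./../XO/XX, (0,1):-1/.O/O./../XO/XX, (1,1):-1/../OO/../XO/XX, (2,0):+0/../O./O./XO/XX*, (2,1):-1/../O./.O/XO/XX
[../O./O./XO/XX] X move#2: (0,0):+0/X./O./O./XO/XX*, (0,1):-1/.X/O./O./XO/XX, (1,1):-1/../OX/O./XO/XX, (2,1):-1/../O./OX/XO/XX
[X./O./O./XO/XX] O move#3: (0,1):+0/XO/O./O./XO/XX*, (1,1):+0/X./OO/O./XO/XX, (2,1):+0/X./O./OO/XO/XX
[XO/O./O./XO/XX] X move#4: (1,1):+0/XO/OX/O./XO/XX*, (2,1):+0/XO/O./OX/XO/XX
[XO/OX/O./XO/XX] O move#5: (2,1):+0/XO/OX/OO/XO/XX*
[XO/OX/OO/XO/XX] end (terminal +0, X#6); searched ../O./../XO/XX to 6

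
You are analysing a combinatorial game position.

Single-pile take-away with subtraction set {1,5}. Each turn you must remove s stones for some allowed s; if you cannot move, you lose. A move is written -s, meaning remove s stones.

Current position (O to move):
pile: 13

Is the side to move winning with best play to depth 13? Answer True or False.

O winning at [13]: True

[13] O move#1: -1:+1/12*, -5:+1/8
[12] X move#2: -1:-1/11*, -5:-1/7
[11] O move#3: -1:+1/10*, -5:+1/6
[10] X move#4: -1:-1/9*, -5:-1/5
[9] O move#5: -1:+1/8*, -5:+1/4
[8] X move#6: -1:-1/7*, -5:-1/3
[7] O move#7: -1:+1/6*, -5:+1/2
[6] X move#8: -1:-1/5*, -5:-1/1
[5] O move#9: -1:+1/4*, -5:+1/0
[4] X move#10: -1:-1/3*
[3] O move#11: -1:+1/2*
[2] X move#12: -1:-1/1*
[1] O move#13: -1:+1/0*
[0] end (terminal -1, X#14); searched 13 to 13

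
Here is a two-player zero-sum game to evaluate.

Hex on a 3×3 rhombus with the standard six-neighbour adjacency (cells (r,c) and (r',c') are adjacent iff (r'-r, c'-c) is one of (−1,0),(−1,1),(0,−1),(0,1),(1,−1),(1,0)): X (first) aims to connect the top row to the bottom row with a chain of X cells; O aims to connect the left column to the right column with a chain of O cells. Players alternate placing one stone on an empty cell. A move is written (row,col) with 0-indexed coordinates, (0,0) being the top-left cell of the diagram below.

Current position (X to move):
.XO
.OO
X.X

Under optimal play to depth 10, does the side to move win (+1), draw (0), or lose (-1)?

value(.XO/.OO/X.X, X) = +1

[.XO/.OO/X.X] X move#1: (0,0):-1/XXO/.OO/X.X, (1,0):+1/.XO/XOO/X.X*, (2,1):-1/.XO/.OO/XXX
[.XO/XOO/X.X] end (terminal -1, O#2); searched .XO/.OO/X.X to 10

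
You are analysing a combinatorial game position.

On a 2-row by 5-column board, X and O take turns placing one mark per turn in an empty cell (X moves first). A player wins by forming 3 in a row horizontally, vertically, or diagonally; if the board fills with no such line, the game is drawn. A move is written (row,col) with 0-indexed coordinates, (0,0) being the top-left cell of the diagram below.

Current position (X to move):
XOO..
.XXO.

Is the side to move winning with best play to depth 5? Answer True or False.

p1 X@[XOO../.XXO.]: (0,3)[XOOX./.XXO.]+0 (0,4)[XOO.X/.XXO.]-1 (1,0)[XOO../XXXO.]+1* (1,4)[XOO../.XXOX]-1
p2 O@[XOO../XXXO.] terminal -1; root [XOO../.XXO.] d5

X winning at [XOO../.XXO.]: True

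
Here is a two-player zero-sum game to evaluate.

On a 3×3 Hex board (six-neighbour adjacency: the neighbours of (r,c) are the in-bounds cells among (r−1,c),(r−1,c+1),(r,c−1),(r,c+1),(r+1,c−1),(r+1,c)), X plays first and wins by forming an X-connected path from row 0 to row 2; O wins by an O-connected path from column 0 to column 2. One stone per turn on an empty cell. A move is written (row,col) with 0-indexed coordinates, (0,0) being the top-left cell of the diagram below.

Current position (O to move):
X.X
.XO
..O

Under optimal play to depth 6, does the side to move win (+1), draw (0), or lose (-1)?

value(X.X/.XO/..O, O) = -1

[X.X/.XO/..O] O move#1: (0,1):-1/XOX/.XO/..O*, (1,0):-1/X.X/OXO/..O, (2,0):-1/X.X/.XO/O.O, (2,1):-1/X.X/.XO/.OO
[XOX/.XO/..O] X move#2: (1,0):+1/XOX/XXO/..O*, (2,0):+1/XOX/.XO/X.O, (2,1):+1/XOX/.XO/.XO
[XOX/XXO/..O] O move#3: (2,0):-1/XOX/XXO/O.O*, (2,1):-1/XOX/XXO/.OO
[XOX/XXO/O.O] X move#4: (2,1):+1/XOX/XXO/OXO*
[XOX/XXO/OXO] end (terminal -1, O#5); searched X.X/.XO/..O to 6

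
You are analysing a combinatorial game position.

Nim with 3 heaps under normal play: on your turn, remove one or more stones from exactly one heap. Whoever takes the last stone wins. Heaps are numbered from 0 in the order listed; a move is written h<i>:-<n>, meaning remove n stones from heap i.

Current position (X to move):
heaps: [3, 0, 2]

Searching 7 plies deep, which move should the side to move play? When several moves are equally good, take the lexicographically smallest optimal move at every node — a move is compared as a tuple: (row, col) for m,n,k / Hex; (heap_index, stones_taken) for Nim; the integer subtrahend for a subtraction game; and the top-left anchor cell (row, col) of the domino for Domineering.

X's best at [(3,0,2)]: h0:-1

p1 X@[(3,0,2)]: h0:-1[(2,0,2)]+1* h0:-2[(1,0,2)]-1 h0:-3[(0,0,2)]-1 h2:-1[(3,0,1)]-1 h2:-2[(3,0,0)]-1
p2 O@[(2,0,2)]: h0:-1[(1,0,2)]-1* h0:-2[(0,0,2)]-1 h2:-1[(2,0,1)]-1 h2:-2[(2,0,0)]-1
p3 X@[(1,0,2)]: h0:-1[(0,0,2)]-1 h2:-1[(1,0,1)]+1* h2:-2[(1,0,0)]-1
p4 O@[(1,0,1)]: h0:-1[(0,0,1)]-1* h2:-1[(1,0,0)]-1
p5 X@[(0,0,1)]: h2:-1[(0,0,0)]+1*
p6 O@[(0,0,0)] terminal -1; root [(3,0,2)] d7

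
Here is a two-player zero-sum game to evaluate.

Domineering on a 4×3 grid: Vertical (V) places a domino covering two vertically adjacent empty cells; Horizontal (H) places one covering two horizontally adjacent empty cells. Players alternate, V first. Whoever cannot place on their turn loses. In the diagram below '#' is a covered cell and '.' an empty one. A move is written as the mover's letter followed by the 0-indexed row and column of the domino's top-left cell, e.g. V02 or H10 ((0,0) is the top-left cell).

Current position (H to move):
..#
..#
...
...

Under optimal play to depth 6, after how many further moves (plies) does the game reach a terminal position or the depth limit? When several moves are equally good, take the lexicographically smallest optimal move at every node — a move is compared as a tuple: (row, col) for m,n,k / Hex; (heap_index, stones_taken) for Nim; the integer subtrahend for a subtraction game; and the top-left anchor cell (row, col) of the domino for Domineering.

p1 H@[..#/..#/.../...]: H00[###/..#/.../...]-1* H10[..#/###/.../...]-1 H20[..#/..#/##./...]-1 H21[..#/..#/.##/...]-1 H30[..#/..#/.../##.]-1 H31[..#/..#/.../.##]-1
p2 V@[###/..#/.../...]: V10[###/#.#/#../...]-1 V11[###/.##/.#./...]+1* V20[###/..#/#../#..]-1 V21[###/..#/.#./.#.]+1 V22[###/..#/..#/..#]-1
p3 H@[###/.##/.#./...]: H30[###/.##/.#./##.]-1* H31[###/.##/.#./.##]-1
p4 V@[###/.##/.#./##.]: V10[###/###/##./##.]+1* V22[###/.##/.##/###]+1
p5 H@[###/###/##./##.] terminal -1; root [..#/..#/.../...] d6

PV length from [..#/..#/.../...]: 4 plies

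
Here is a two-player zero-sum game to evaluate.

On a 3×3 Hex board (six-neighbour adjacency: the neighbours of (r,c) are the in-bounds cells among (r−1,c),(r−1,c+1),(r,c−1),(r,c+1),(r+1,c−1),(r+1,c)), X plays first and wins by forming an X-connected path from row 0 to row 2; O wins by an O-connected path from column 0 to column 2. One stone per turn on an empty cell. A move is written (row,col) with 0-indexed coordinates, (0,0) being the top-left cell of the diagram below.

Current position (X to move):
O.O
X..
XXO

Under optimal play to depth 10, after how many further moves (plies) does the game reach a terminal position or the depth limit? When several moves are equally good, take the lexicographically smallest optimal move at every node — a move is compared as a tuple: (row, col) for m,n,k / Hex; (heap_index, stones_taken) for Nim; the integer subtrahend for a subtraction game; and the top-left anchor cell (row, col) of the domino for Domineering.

p1 X@[O.O/X../XXO]: (0,1)[OXO/X../XXO]+1* (1,1)[O.O/XX./XXO]-1 (1,2)[O.O/X.X/XXO]-1
p2 O@[OXO/X../XXO] terminal -1; root [O.O/X../XXO] d10

PV length from [O.O/X../XXO]: 1 ply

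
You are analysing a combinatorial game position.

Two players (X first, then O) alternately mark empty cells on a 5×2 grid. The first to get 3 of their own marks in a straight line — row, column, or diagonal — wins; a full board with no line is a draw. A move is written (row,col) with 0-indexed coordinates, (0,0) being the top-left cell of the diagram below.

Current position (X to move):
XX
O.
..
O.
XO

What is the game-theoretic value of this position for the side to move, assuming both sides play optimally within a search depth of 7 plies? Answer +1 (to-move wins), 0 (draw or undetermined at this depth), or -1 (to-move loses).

ply 1, X at XX/O./../O./XO | (1,1)=-1→XX/OX/../O./XO; (2,0)=+0→XX/O./X./O./XO*; (2,1)=-1→XX/O./.X/O./XO; (3,1)=-1→XX/O./../OX/XO
ply 2, O at XX/O./X./O./XO | (1,1)=+0→XX/OO/X./O./XO*; (2,1)=+0→XX/O./XO/O./XO; (3,1)=+0→XX/O./X./OO/XO
ply 3, X at XX/OO/X./O./XO | (2,1)=+0→XX/OO/XX/O./XO*; (3,1)=+0→XX/OO/X./OX/XO
ply 4, O at XX/OO/XX/O./XO | (3,1)=+0→XX/OO/XX/OO/XO*
ply 5: XX/OO/XX/OO/XO is terminal +0 (X); from XX/O./../O./XO depth 7

value(XX/O./../O./XO, X) = 0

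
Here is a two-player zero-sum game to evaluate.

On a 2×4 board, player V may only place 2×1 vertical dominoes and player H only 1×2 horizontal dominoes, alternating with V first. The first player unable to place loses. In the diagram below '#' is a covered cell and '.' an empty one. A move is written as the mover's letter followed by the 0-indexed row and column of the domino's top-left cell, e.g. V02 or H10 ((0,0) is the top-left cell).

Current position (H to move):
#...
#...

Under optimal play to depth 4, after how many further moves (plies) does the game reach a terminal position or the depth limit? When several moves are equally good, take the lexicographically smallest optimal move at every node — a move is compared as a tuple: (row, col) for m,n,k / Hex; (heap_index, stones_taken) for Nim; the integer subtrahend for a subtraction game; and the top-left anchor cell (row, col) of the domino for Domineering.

PV length from [#.../#...]: 3 plies

[#.../#...] H move#1: H01:+1/###./#...*, H02:+1/#.##/#..., H11:+1/#.../###., H12:+1/#.../#.##
[###./#...] V move#2: V03:-1/####/#..#*
[####/#..#] H move#3: H11:+1/####/####*
[####/####] end (terminal -1, V#4); searched #.../#... to 4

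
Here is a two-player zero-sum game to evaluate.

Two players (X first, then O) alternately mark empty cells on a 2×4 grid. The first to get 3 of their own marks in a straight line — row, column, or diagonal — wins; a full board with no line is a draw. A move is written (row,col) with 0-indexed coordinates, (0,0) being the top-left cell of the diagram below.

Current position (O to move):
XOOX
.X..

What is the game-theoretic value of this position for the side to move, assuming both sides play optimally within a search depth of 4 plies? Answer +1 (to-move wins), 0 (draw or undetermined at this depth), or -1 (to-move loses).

value(XOOX/.X.., O) = 0

ply 1, O at XOOX/.X.. | (1,0)=+0→XOOX/OX..*; (1,2)=+0→XOOX/.XO.; (1,3)=+0→XOOX/.X.O
ply 2, X at XOOX/OX.. | (1,2)=+0→XOOX/OXX.*; (1,3)=+0→XOOX/OX.X
ply 3, O at XOOX/OXX. | (1,3)=+0→XOOX/OXXO*
ply 4: XOOX/OXXO is terminal +0 (X); from XOOX/.X.. depth 4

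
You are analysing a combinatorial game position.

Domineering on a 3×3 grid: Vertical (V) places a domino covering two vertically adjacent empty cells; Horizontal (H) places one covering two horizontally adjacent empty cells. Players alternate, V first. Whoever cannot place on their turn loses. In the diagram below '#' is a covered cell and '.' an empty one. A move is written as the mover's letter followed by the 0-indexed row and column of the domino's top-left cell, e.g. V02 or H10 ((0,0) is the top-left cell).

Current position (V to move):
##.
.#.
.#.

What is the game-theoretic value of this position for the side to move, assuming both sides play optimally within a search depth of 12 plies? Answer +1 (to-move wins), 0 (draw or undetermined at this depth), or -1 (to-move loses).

value(##./.#./.#., V) = +1

p1 V@[##./.#./.#.]: V02[###/.##/.#.]+1* V10[##./##./##.]+1 V12[##./.##/.##]+1
p2 H@[###/.##/.#.] terminal -1; root [##./.#./.#.] d12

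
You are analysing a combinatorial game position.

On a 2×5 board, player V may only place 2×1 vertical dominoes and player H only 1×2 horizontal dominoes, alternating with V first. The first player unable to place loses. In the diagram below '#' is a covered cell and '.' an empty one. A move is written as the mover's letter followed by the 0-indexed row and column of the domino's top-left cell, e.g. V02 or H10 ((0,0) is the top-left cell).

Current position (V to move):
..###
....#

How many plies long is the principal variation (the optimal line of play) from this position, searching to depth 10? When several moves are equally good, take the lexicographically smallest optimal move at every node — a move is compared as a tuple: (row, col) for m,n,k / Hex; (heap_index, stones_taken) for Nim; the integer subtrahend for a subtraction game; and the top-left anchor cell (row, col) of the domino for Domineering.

PV length from [..###/....#]: 3 plies

p1 V@[..###/....#]: V00[#.###/#...#]-1 V01[.####/.#..#]+1*
p2 H@[.####/.#..#]: H12[.####/.####]-1*
p3 V@[.####/.####]: V00[#####/#####]+1*
p4 H@[#####/#####] terminal -1; root [..###/....#] d10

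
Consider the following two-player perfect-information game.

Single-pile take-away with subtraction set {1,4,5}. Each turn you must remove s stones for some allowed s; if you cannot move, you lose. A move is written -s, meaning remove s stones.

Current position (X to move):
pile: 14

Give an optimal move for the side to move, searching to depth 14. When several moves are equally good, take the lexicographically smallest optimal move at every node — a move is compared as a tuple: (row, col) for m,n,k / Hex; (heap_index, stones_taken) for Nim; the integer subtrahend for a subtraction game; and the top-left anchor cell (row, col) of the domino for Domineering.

X's best at [14]: -4

p1 X@[14]: -1[13]-1 -4[10]+1* -5[9]-1
p2 O@[10]: -1[9]-1* -4[6]-1 -5[5]-1
p3 X@[9]: -1[8]+1* -4[5]-1 -5[4]-1
p4 O@[8]: -1[7]-1* -4[4]-1 -5[3]-1
p5 X@[7]: -1[6]-1 -4[3]-1 -5[2]+1*
p6 O@[2]: -1[1]-1*
p7 X@[1]: -1[0]+1*
p8 O@[0] terminal -1; root [14] d14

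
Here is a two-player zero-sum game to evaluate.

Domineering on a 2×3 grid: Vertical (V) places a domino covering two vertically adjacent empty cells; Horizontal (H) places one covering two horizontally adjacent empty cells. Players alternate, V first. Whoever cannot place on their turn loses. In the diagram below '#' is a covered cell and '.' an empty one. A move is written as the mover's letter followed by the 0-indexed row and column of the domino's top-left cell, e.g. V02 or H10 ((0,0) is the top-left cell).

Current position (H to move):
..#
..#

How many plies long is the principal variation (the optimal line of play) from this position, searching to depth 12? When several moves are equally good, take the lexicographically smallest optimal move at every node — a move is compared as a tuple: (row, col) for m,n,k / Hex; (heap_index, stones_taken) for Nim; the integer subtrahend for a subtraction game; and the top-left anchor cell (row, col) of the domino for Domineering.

p1 H@[..#/..#]: H00[###/..#]+1* H10[..#/###]+1
p2 V@[###/..#] terminal -1; root [..#/..#] d12

PV length from [..#/..#]: 1 ply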